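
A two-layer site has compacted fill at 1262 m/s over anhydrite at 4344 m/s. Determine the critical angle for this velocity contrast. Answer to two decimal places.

16.89°

At critical incidence the refracted ray runs along the interface (θ₂ = 90°), so sin θ_c = V₁/V₂.
θ_c = arcsin(1262/4344) = arcsin 0.2905 = 16.89°.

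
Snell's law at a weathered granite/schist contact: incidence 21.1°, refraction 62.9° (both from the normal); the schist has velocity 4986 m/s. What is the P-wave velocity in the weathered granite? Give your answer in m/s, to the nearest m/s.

2016 m/s

Snell's law: sin 21.1°/V₁ = sin 62.9°/V₂.
V₁ = V₂·sin 21.1°/sin 62.9° = 4986 × 0.4044 = 2016.31 m/s.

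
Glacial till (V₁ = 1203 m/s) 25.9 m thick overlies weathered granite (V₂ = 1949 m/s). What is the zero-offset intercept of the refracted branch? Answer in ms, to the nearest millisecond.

tᵢ = 2h·√(V₂²−V₁²)/(V₁V₂).
√(V₂²−V₁²) = √(1949²−1203²) = 1533.4 m/s.
tᵢ = 2·25.9·1533.4/(1203·1949) = 0.03388 s.

34 ms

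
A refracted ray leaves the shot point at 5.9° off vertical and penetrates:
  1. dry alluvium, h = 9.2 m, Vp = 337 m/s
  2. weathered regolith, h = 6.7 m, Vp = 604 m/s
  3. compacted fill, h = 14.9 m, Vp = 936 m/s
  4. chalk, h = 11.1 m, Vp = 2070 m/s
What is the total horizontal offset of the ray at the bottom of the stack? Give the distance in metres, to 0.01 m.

15.68 m

Ray parameter p = sin 5.9° / 337 m/s = 3.0502e-04 s/m.
Layer 1: θ = 5.90°; offset = 9.2·tan 5.90° = 0.9507 m.
Layer 2: sin θ = p·604 = 0.1842 → θ = 10.62°; offset = 6.7·tan 10.62° = 1.2559 m.
Layer 3: sin θ = p·936 = 0.2855 → θ = 16.59°; offset = 14.9·tan 16.59° = 4.4387 m.
Layer 4: sin θ = p·2070 = 0.6314 → θ = 39.15°; offset = 11.1·tan 39.15° = 9.0379 m.
Σ offsets = 15.6832 m.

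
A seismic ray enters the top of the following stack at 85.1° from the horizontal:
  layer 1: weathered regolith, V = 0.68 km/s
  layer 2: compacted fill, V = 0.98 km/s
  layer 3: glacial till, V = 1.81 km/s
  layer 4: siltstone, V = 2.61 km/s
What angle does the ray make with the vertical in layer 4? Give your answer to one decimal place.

From the normal: θ₁ = 90° − 85.1° = 4.9°.
Ray parameter p = sin 4.9° / 0.68 = 1.2561e-01 s/km.
sin θ_4 = p·V_4 = 1.2561e-01 × 2.61 = 0.3279.
θ_4 = 19.14° from the vertical.

19.1°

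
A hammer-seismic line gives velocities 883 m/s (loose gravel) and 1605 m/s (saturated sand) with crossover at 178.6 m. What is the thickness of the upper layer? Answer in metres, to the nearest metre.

48 m

h = (x_cross/2)·√((V₂−V₁)/(V₂+V₁)).
(V₂−V₁)/(V₂+V₁) = (1605−883)/(1605+883) = 0.2902; √ = 0.5387.
h = (178.6/2)·0.5387 = 48.11 m.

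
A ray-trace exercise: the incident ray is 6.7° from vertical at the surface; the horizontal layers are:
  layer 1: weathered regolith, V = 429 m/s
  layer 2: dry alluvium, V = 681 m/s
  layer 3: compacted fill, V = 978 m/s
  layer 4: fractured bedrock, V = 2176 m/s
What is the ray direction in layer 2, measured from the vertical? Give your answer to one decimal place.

10.7°

Snell's law across each interface conserves sin θ / V, so sin θ_2 = V_2·sin θ₁/V₁.
sin θ_2 = 681 × sin 6.7° / 429 = 0.1852.
θ_2 = 10.67° from the vertical.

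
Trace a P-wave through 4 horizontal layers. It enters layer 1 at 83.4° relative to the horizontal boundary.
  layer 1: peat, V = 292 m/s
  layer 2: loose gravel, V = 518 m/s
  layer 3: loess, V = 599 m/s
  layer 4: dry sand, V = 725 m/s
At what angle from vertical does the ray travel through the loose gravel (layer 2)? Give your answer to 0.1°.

11.8°

From the normal: θ₁ = 90° − 83.4° = 6.6°.
Ray parameter p = sin 6.6° / 292 = 3.9362e-04 s/m.
sin θ_2 = p·V_2 = 3.9362e-04 × 518 = 0.2039.
θ_2 = 11.76° from the vertical.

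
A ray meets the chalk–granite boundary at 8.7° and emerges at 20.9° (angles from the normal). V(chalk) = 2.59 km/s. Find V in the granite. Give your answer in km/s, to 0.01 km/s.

sin 8.7° = 0.1513; sin 20.9° = 0.3567.
V₂ = V₁·(sin θ₂/sin θ₁) = 2.59·(0.3567/0.1513) = 6.11 km/s.

6.11 km/s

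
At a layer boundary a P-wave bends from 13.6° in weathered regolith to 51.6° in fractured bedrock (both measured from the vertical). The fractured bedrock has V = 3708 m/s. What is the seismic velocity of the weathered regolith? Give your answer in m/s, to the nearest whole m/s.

1113 m/s

Snell's law: sin 13.6°/V₁ = sin 51.6°/V₂.
V₁ = V₂·sin 13.6°/sin 51.6° = 3708 × 0.3000 = 1112.56 m/s.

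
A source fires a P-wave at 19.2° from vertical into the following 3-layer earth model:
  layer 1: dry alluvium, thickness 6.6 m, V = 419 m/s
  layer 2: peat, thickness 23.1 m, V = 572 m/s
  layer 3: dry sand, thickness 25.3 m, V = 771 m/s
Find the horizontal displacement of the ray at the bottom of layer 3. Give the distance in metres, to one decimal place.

p = sin θ₁/V₁ = sin 19.2°/419 = 7.8488e-04 s/m is conserved through the stack.
Layer 1: θ = 19.20°; offset = 6.6·tan 19.20° = 2.298 m.
Layer 2: sin θ = p·572 = 0.4490 → θ = 26.68°; offset = 23.1·tan 26.68° = 11.606 m.
Layer 3: sin θ = p·771 = 0.6051 → θ = 37.24°; offset = 25.3·tan 37.24° = 19.231 m.
Summing the layer offsets gives 33.136 m.

33.1 m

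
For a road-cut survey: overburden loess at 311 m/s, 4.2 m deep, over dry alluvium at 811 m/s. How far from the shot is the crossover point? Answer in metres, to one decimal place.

12.6 m

x_cross = 2h·√((V₂+V₁)/(V₂−V₁)).
(V₂+V₁)/(V₂−V₁) = (811+311)/(811−311) = 2.2440; √ = 1.4980.
x_cross = 2·4.2·1.4980 = 12.58 m.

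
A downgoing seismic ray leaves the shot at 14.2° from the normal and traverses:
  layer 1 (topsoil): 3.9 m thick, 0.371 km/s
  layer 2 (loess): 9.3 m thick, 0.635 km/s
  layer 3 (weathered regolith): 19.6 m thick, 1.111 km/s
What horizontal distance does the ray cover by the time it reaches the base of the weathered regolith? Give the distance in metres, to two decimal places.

26.51 m

p = sin θ₁/V₁ = sin 14.2°/0.371 = 6.6121e-01 s/km is conserved through the stack.
Layer 1: θ = 14.20°; offset = 3.9·tan 14.20° = 0.9869 m.
Layer 2: sin θ = p·0.635 = 0.4199 → θ = 24.83°; offset = 9.3·tan 24.83° = 4.3023 m.
Layer 3: sin θ = p·1.111 = 0.7346 → θ = 47.27°; offset = 19.6·tan 47.27° = 21.2205 m.
Total horizontal offset = 26.5097 m.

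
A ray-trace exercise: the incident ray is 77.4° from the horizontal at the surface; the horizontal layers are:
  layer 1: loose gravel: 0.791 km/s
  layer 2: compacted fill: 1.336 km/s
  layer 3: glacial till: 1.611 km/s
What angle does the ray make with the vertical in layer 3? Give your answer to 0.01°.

From the normal: θ₁ = 90° − 77.4° = 12.6°.
Snell's law across each interface conserves sin θ / V, so sin θ_3 = V_3·sin θ₁/V₁.
sin θ_3 = 1.611 × sin 12.6° / 0.791 = 0.4443.
θ_3 = 26.38° from the vertical.

26.38°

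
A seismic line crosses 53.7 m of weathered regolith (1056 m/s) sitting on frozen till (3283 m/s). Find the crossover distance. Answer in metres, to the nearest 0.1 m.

x_cross = 2h·√((V₂+V₁)/(V₂−V₁)).
(V₂+V₁)/(V₂−V₁) = (3283+1056)/(3283−1056) = 1.9484; √ = 1.3958.
x_cross = 2·53.7·1.3958 = 149.91 m.

149.9 m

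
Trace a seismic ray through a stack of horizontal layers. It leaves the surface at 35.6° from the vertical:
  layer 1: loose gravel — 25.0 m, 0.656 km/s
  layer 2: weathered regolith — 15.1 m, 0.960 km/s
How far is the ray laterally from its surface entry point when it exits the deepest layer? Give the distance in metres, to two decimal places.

42.46 m

Apply Snell's law at each interface; in layer i the horizontal offset is hᵢ·tan θᵢ.
Layer 1: θ = 35.60°; offset = 25.0·tan 35.60° = 17.8982 m.
Layer 2: sin θ = 0.960·sin 35.6°/0.656 = 0.8519, θ = 58.42°; offset = 15.1·tan 58.42° = 24.5615 m.
Summing the layer offsets gives 42.4598 m.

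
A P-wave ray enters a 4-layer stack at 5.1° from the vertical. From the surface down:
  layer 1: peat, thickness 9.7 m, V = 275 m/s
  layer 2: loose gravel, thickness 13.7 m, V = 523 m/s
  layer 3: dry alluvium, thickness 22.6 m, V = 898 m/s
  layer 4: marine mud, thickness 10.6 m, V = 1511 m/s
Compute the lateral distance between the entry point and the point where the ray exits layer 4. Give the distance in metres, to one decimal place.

16.0 m

Apply Snell's law at each interface; in layer i the horizontal offset is hᵢ·tan θᵢ.
Layer 1: θ = 5.10°; offset = 9.7·tan 5.10° = 0.866 m.
Layer 2: sin θ = 523·sin 5.1°/275 = 0.1691, θ = 9.73°; offset = 13.7·tan 9.73° = 2.350 m.
Layer 3: sin θ = 898·sin 5.1°/275 = 0.2903, θ = 16.87°; offset = 22.6·tan 16.87° = 6.856 m.
Layer 4: sin θ = 1511·sin 5.1°/275 = 0.4884, θ = 29.24°; offset = 10.6·tan 29.24° = 5.933 m.
Total horizontal offset = 16.004 m.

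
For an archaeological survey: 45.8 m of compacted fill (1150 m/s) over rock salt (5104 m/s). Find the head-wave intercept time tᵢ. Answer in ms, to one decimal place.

θ_c = arcsin(V₁/V₂) = arcsin(1150/5104) = 13.02°; cos θ_c = 0.9743.
tᵢ = 2h·cos θ_c / V₁ = 2·45.8·0.9743 / 1150 = 0.07760 s.

77.6 ms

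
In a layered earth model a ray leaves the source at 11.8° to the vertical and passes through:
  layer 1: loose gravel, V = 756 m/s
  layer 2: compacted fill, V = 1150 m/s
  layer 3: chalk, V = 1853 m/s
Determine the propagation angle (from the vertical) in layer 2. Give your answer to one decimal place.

Ray parameter p = sin 11.8° / 756 = 2.7050e-04 s/m.
sin θ_2 = p·V_2 = 2.7050e-04 × 1150 = 0.3111.
θ_2 = 18.12° from the vertical.

18.1°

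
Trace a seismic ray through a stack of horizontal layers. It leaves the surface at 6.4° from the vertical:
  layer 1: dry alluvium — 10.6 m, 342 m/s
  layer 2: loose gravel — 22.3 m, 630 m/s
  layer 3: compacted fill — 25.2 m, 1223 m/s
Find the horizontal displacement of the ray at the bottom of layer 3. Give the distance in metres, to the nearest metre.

17 m

p = sin θ₁/V₁ = sin 6.4°/342 = 3.2593e-04 s/m is conserved through the stack.
Layer 1: θ = 6.40°; offset = 10.6·tan 6.40° = 1.189 m.
Layer 2: sin θ = p·630 = 0.2053 → θ = 11.85°; offset = 22.3·tan 11.85° = 4.679 m.
Layer 3: sin θ = p·1223 = 0.3986 → θ = 23.49°; offset = 25.2·tan 23.49° = 10.953 m.
Σ offsets = 16.821 m.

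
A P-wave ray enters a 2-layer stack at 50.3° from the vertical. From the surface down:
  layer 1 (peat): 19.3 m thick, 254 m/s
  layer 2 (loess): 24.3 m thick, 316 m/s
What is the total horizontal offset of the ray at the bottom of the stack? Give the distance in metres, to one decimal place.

Ray parameter p = sin 50.3° / 254 m/s = 3.0291e-03 s/m.
Layer 1: θ = 50.30°; offset = 19.3·tan 50.30° = 23.247 m.
Layer 2: sin θ = p·316 = 0.9572 → θ = 73.18°; offset = 24.3·tan 73.18° = 80.371 m.
Summing the layer offsets gives 103.618 m.

103.6 m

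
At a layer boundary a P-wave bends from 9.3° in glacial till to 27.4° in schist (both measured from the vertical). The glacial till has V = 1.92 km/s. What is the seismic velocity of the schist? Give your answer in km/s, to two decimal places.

5.47 km/s

Snell's law: sin 9.3°/V₁ = sin 27.4°/V₂.
V₂ = V₁·sin 27.4°/sin 9.3° = 1.92 × 2.8477 = 5.47 km/s.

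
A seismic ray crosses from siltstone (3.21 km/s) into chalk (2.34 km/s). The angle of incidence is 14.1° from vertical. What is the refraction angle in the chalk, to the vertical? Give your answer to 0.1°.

Snell's law: sin θ₂ = (V₂/V₁)·sin θ₁ = (2.34/3.21)·sin 14.1° = 0.1776.
θ₂ = sin⁻¹(0.1776) = 10.23° (from vertical).

10.2°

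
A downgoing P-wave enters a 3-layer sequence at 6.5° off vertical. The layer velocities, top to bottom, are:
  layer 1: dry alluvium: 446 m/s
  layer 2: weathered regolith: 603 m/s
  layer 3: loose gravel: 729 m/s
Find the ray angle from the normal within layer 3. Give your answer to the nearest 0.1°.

Snell's law across each interface conserves sin θ / V, so sin θ_3 = V_3·sin θ₁/V₁.
sin θ_3 = 729 × sin 6.5° / 446 = 0.1850.
θ_3 = arcsin 0.1850 = 10.66°.

10.7°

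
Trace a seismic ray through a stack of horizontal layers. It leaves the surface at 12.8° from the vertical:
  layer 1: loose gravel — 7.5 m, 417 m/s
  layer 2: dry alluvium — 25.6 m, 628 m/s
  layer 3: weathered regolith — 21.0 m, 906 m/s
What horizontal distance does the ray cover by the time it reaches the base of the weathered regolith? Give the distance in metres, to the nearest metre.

22 m

p = sin θ₁/V₁ = sin 12.8°/417 = 5.3129e-04 s/m is conserved through the stack.
Layer 1: θ = 12.80°; offset = 7.5·tan 12.80° = 1.704 m.
Layer 2: sin θ = p·628 = 0.3337 → θ = 19.49°; offset = 25.6·tan 19.49° = 9.061 m.
Layer 3: sin θ = p·906 = 0.4813 → θ = 28.77°; offset = 21.0·tan 28.77° = 11.532 m.
Σ offsets = 22.297 m.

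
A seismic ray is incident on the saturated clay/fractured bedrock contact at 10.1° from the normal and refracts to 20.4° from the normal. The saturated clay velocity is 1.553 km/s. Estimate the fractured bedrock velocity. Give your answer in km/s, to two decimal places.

3.09 km/s

sin 10.1° = 0.1754; sin 20.4° = 0.3486.
V₂ = V₁·(sin θ₂/sin θ₁) = 1.553·(0.3486/0.1754) = 3.09 km/s.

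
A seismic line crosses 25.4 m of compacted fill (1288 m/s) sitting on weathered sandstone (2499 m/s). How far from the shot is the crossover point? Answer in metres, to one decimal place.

θ_c = arcsin(1288/2499) = 31.02°, so cos θ_c = 0.8569 and tᵢ = 2h cos θ_c/V₁ = 0.0338 s.
At crossover x/V₁ = x/V₂ + tᵢ ⇒ x = tᵢ/(1/V₁ − 1/V₂) = 0.03380/(7.7640e-04 − 4.0016e-04) = 89.83 m.

89.8 m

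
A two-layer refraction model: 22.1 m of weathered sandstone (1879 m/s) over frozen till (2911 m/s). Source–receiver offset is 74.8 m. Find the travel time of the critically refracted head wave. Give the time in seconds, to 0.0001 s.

t = x/V₂ + 2h·√(V₂²−V₁²)/(V₁V₂).
√(V₂²−V₁²) = √(2911²−1879²) = 2223.3 m/s; delay term = 2·22.1·2223.3/(1879·2911) = 0.01797 s.
t = 74.8/2911 + 0.01797 = 0.04366 s.

0.0437 s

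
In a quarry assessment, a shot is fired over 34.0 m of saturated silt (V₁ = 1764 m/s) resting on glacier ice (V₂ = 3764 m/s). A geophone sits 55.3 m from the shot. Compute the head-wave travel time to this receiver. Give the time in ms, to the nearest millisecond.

t = x/V₂ + 2h·√(V₂²−V₁²)/(V₁V₂).
√(V₂²−V₁²) = √(3764²−1764²) = 3325.1 m/s; delay term = 2·34.0·3325.1/(1764·3764) = 0.03405 s.
t = 55.3/3764 + 0.03405 = 0.04875 s.

49 ms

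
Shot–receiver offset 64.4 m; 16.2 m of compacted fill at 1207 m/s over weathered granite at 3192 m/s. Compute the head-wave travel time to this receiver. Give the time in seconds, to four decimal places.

0.0450 s

θ_c = arcsin(V₁/V₂) = arcsin(1207/3192) = 22.22°, cos θ_c = 0.9258.
Intercept time tᵢ = 2h cos θ_c / V₁ = 2·16.2·0.9258/1207 = 0.02485 s.
t = x/V₂ + tᵢ = 64.4/3192 + 0.02485 = 0.04503 s.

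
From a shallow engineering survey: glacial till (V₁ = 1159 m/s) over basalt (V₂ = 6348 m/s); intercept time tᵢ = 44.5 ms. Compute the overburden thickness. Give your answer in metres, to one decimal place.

θ_c = arcsin(1159/6348) = 10.52°; cos θ_c = 0.9832.
tᵢ = 2h cos θ_c/V₁ ⇒ h = tᵢ·V₁/(2 cos θ_c) = 0.0445·1159/(2·0.9832) = 26.23 m.

26.2 m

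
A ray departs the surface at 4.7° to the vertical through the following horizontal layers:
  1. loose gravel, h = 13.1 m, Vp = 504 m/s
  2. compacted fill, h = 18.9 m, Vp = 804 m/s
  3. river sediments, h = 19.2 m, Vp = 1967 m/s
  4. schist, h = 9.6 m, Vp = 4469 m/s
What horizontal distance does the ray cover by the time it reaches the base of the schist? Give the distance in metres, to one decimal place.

Ray parameter p = sin 4.7° / 504 m/s = 1.6258e-04 s/m.
Layer 1: θ = 4.70°; offset = 13.1·tan 4.70° = 1.077 m.
Layer 2: sin θ = p·804 = 0.1307 → θ = 7.51°; offset = 18.9·tan 7.51° = 2.492 m.
Layer 3: sin θ = p·1967 = 0.3198 → θ = 18.65°; offset = 19.2·tan 18.65° = 6.480 m.
Layer 4: sin θ = p·4469 = 0.7266 → θ = 46.60°; offset = 9.6·tan 46.60° = 10.151 m.
Σ offsets = 20.200 m.

20.2 m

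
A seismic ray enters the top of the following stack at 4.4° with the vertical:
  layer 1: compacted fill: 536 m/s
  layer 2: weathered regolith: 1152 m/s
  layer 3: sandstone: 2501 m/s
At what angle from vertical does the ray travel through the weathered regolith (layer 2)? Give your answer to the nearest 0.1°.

Ray parameter p = sin 4.4° / 536 = 1.4313e-04 s/m.
sin θ_2 = p·V_2 = 1.4313e-04 × 1152 = 0.1649.
θ_2 = arcsin 0.1649 = 9.49°.

9.5°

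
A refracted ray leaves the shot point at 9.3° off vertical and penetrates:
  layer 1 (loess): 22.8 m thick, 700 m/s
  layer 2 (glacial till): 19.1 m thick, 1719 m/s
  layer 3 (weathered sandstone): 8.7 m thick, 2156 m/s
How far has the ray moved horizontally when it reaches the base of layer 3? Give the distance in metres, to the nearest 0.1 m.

Apply Snell's law at each interface; in layer i the horizontal offset is hᵢ·tan θᵢ.
Layer 1: θ = 9.30°; offset = 22.8·tan 9.30° = 3.734 m.
Layer 2: sin θ = 1719·sin 9.3°/700 = 0.3969, θ = 23.38°; offset = 19.1·tan 23.38° = 8.258 m.
Layer 3: sin θ = 2156·sin 9.3°/700 = 0.4977, θ = 29.85°; offset = 8.7·tan 29.85° = 4.993 m.
Summing the layer offsets gives 16.984 m.

17.0 m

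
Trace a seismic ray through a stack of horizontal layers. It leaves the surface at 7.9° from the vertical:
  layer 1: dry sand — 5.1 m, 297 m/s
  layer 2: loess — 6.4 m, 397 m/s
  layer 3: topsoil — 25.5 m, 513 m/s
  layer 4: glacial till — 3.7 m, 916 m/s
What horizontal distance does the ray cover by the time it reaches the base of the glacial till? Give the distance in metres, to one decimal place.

9.9 m

Ray parameter p = sin 7.9° / 297 m/s = 4.6278e-04 s/m.
Layer 1: θ = 7.90°; offset = 5.1·tan 7.90° = 0.708 m.
Layer 2: sin θ = p·397 = 0.1837 → θ = 10.59°; offset = 6.4·tan 10.59° = 1.196 m.
Layer 3: sin θ = p·513 = 0.2374 → θ = 13.73°; offset = 25.5·tan 13.73° = 6.232 m.
Layer 4: sin θ = p·916 = 0.4239 → θ = 25.08°; offset = 3.7·tan 25.08° = 1.732 m.
Summing the layer offsets gives 9.868 m.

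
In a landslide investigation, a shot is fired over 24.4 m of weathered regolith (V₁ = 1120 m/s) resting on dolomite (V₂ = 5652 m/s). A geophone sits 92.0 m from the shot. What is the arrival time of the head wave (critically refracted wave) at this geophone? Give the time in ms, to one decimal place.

t = x/V₂ + 2h·√(V₂²−V₁²)/(V₁V₂).
√(V₂²−V₁²) = √(5652²−1120²) = 5539.9 m/s; delay term = 2·24.4·5539.9/(1120·5652) = 0.04271 s.
t = 92.0/5652 + 0.04271 = 0.05898 s.

59.0 ms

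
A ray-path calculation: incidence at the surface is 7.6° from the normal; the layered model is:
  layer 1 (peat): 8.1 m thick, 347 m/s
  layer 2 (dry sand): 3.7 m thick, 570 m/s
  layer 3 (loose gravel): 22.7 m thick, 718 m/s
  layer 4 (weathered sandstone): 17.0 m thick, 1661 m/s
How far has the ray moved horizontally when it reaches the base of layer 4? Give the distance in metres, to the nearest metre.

Ray parameter p = sin 7.6° / 347 m/s = 3.8114e-04 s/m.
Layer 1: θ = 7.60°; offset = 8.1·tan 7.60° = 1.081 m.
Layer 2: sin θ = p·570 = 0.2173 → θ = 12.55°; offset = 3.7·tan 12.55° = 0.823 m.
Layer 3: sin θ = p·718 = 0.2737 → θ = 15.88°; offset = 22.7·tan 15.88° = 6.459 m.
Layer 4: sin θ = p·1661 = 0.6331 → θ = 39.28°; offset = 17.0·tan 39.28° = 13.903 m.
Σ offsets = 22.266 m.

22 m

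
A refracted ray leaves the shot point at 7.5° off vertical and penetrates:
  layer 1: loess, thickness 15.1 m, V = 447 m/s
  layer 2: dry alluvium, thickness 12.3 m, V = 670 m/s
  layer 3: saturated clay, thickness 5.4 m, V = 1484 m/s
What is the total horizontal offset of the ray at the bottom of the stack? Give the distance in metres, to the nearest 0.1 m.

7.0 m

Apply Snell's law at each interface; in layer i the horizontal offset is hᵢ·tan θᵢ.
Layer 1: θ = 7.50°; offset = 15.1·tan 7.50° = 1.988 m.
Layer 2: sin θ = 670·sin 7.5°/447 = 0.1956, θ = 11.28°; offset = 12.3·tan 11.28° = 2.454 m.
Layer 3: sin θ = 1484·sin 7.5°/447 = 0.4333, θ = 25.68°; offset = 5.4·tan 25.68° = 2.596 m.
Σ offsets = 7.038 m.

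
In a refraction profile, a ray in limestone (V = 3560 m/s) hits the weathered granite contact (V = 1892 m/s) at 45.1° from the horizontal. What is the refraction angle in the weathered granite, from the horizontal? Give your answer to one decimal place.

68.0°

Convert to the normal: θ₁ = 90° − 45.1° = 44.9°.
Snell's law: sin θ₂ = (V₂/V₁)·sin θ₁ = (1892/3560)·sin 44.9° = 0.3751.
θ₂ = arcsin 0.3751 = 22.03° from the normal.
From the interface: 90° − 22.03° = 67.97°.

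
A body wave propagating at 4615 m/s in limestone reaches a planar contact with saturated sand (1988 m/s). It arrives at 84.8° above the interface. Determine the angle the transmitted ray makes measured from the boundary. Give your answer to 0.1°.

87.8°

Angle from the normal: 90° − 84.8° = 5.2°.
sin θ₁/V₁ = sin θ₂/V₂ ⇒ sin θ₂ = 1988·sin 5.2°/4615 = 1988·0.0906/4615 = 0.0390.
θ₂ = arcsin 0.0390 = 2.24° from the normal.
From the interface: 90° − 2.24° = 87.76°.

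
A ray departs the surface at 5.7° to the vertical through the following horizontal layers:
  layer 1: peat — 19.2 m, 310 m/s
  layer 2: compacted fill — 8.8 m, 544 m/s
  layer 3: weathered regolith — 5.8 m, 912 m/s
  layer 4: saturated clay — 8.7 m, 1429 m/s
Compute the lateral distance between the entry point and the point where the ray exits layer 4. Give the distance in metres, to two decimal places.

9.73 m

Apply Snell's law at each interface; in layer i the horizontal offset is hᵢ·tan θᵢ.
Layer 1: θ = 5.70°; offset = 19.2·tan 5.70° = 1.9164 m.
Layer 2: sin θ = 544·sin 5.7°/310 = 0.1743, θ = 10.04°; offset = 8.8·tan 10.04° = 1.5576 m.
Layer 3: sin θ = 912·sin 5.7°/310 = 0.2922, θ = 16.99°; offset = 5.8·tan 16.99° = 1.7720 m.
Layer 4: sin θ = 1429·sin 5.7°/310 = 0.4578, θ = 27.25°; offset = 8.7·tan 27.25° = 4.4803 m.
Σ offsets = 9.7263 m.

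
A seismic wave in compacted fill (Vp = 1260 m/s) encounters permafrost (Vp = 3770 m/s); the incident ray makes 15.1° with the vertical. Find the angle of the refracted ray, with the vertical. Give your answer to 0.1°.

Snell's law: sin θ₂ = (V₂/V₁)·sin θ₁ = (3770/1260)·sin 15.1° = 0.7794.
θ₂ = arcsin 0.7794 = 51.21° from the normal.

51.2°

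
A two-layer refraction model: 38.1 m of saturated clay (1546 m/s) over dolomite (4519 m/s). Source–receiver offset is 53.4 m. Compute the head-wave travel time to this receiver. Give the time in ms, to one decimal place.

58.1 ms

θ_c = arcsin(V₁/V₂) = arcsin(1546/4519) = 20.01°, cos θ_c = 0.9397.
Intercept time tᵢ = 2h cos θ_c / V₁ = 2·38.1·0.9397/1546 = 0.04631 s.
t = x/V₂ + tᵢ = 53.4/4519 + 0.04631 = 0.05813 s.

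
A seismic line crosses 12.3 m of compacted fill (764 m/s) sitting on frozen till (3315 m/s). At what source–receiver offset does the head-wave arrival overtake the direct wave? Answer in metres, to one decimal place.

x_cross = 2h·√((V₂+V₁)/(V₂−V₁)).
(V₂+V₁)/(V₂−V₁) = (3315+764)/(3315−764) = 1.5990; √ = 1.2645.
x_cross = 2·12.3·1.2645 = 31.11 m.

31.1 m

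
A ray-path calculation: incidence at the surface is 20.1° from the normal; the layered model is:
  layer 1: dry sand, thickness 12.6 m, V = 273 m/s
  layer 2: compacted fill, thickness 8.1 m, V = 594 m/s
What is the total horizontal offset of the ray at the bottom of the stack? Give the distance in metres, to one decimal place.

13.7 m

Apply Snell's law at each interface; in layer i the horizontal offset is hᵢ·tan θᵢ.
Layer 1: θ = 20.10°; offset = 12.6·tan 20.10° = 4.611 m.
Layer 2: sin θ = 594·sin 20.1°/273 = 0.7477, θ = 48.40°; offset = 8.1·tan 48.40° = 9.122 m.
Σ offsets = 13.733 m.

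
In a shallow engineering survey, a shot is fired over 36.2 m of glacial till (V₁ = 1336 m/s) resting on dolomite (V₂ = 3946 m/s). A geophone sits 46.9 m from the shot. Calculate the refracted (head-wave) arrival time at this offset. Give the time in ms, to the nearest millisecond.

θ_c = arcsin(V₁/V₂) = arcsin(1336/3946) = 19.79°, cos θ_c = 0.9409.
Intercept time tᵢ = 2h cos θ_c / V₁ = 2·36.2·0.9409/1336 = 0.05099 s.
t = x/V₂ + tᵢ = 46.9/3946 + 0.05099 = 0.06288 s.

63 ms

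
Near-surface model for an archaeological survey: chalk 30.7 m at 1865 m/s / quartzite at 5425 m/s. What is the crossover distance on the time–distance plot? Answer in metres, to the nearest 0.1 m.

θ_c = arcsin(1865/5425) = 20.11°, so cos θ_c = 0.9391 and tᵢ = 2h cos θ_c/V₁ = 0.0309 s.
At crossover x/V₁ = x/V₂ + tᵢ ⇒ x = tᵢ/(1/V₁ − 1/V₂) = 0.03092/(5.3619e-04 − 1.8433e-04) = 87.86 m.

87.9 m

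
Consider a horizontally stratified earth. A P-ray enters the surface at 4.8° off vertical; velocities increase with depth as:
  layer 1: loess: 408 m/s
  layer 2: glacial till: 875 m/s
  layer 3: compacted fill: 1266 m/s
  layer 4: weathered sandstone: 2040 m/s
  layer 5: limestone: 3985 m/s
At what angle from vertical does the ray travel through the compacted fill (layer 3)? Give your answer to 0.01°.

Snell's law across each interface conserves sin θ / V, so sin θ_3 = V_3·sin θ₁/V₁.
sin θ_3 = 1266 × sin 4.8° / 408 = 0.2596.
θ_3 = arcsin 0.2596 = 15.05°.

15.05°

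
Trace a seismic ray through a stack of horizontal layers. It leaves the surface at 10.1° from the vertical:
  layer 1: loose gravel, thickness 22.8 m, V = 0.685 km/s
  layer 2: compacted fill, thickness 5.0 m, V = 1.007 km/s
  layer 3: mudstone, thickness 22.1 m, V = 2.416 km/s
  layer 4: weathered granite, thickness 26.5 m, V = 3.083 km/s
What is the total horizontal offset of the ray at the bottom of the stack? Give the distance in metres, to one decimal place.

56.9 m

Apply Snell's law at each interface; in layer i the horizontal offset is hᵢ·tan θᵢ.
Layer 1: θ = 10.10°; offset = 22.8·tan 10.10° = 4.061 m.
Layer 2: sin θ = 1.007·sin 10.1°/0.685 = 0.2578, θ = 14.94°; offset = 5.0·tan 14.94° = 1.334 m.
Layer 3: sin θ = 2.416·sin 10.1°/0.685 = 0.6185, θ = 38.21°; offset = 22.1·tan 38.21° = 17.396 m.
Layer 4: sin θ = 3.083·sin 10.1°/0.685 = 0.7893, θ = 52.12°; offset = 26.5·tan 52.12° = 34.063 m.
Total horizontal offset = 56.854 m.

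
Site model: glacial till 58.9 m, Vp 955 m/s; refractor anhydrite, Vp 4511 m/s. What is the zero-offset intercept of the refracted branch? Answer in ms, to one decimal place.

120.6 ms

tᵢ = 2h·√(V₂²−V₁²)/(V₁V₂).
√(V₂²−V₁²) = √(4511²−955²) = 4408.8 m/s.
tᵢ = 2·58.9·4408.8/(955·4511) = 0.12055 s.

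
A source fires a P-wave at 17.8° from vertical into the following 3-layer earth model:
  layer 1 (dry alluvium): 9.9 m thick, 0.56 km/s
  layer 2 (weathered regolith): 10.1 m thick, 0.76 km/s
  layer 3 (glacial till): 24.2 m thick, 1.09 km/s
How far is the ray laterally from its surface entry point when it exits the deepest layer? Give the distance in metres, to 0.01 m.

25.70 m

Ray parameter p = sin 17.8° / 0.56 km/s = 5.4588e-01 s/km.
Layer 1: θ = 17.80°; offset = 9.9·tan 17.80° = 3.1785 m.
Layer 2: sin θ = p·0.76 = 0.4149 → θ = 24.51°; offset = 10.1·tan 24.51° = 4.6052 m.
Layer 3: sin θ = p·1.09 = 0.5950 → θ = 36.51°; offset = 24.2·tan 36.51° = 17.9160 m.
Total horizontal offset = 25.6997 m.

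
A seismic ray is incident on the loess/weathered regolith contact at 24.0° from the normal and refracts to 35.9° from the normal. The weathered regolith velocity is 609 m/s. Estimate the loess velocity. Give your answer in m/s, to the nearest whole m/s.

422 m/s

sin 24.0° = 0.4067; sin 35.9° = 0.5864.
V₁ = V₂·(sin θ₁/sin θ₂) = 609·(0.4067/0.5864) = 422.43 m/s.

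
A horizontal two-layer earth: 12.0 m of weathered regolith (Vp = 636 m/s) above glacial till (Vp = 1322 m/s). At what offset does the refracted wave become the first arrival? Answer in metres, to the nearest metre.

θ_c = arcsin(636/1322) = 28.76°, so cos θ_c = 0.8767 and tᵢ = 2h cos θ_c/V₁ = 0.0331 s.
At crossover x/V₁ = x/V₂ + tᵢ ⇒ x = tᵢ/(1/V₁ − 1/V₂) = 0.03308/(1.5723e-03 − 7.5643e-04) = 40.55 m.

41 m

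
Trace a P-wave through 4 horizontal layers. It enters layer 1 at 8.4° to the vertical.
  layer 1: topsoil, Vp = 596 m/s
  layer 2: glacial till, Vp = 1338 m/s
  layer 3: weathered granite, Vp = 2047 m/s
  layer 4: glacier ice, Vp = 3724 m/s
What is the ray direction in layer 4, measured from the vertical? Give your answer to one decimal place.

65.9°

Ray parameter p = sin 8.4° / 596 = 2.4511e-04 s/m.
sin θ_4 = p·V_4 = 2.4511e-04 × 3724 = 0.9128.
θ_4 = arcsin 0.9128 = 65.89°.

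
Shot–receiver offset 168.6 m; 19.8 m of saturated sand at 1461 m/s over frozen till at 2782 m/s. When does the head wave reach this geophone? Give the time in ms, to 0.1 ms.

θ_c = arcsin(V₁/V₂) = arcsin(1461/2782) = 31.68°, cos θ_c = 0.8510.
Intercept time tᵢ = 2h cos θ_c / V₁ = 2·19.8·0.8510/1461 = 0.02307 s.
t = x/V₂ + tᵢ = 168.6/2782 + 0.02307 = 0.08367 s.

83.7 ms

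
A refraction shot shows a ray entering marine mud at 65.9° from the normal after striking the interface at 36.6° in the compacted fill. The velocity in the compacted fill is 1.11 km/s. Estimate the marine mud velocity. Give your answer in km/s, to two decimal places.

Snell's law: sin 36.6°/V₁ = sin 65.9°/V₂.
V₂ = V₁·sin 65.9°/sin 36.6° = 1.11 × 1.5310 = 1.70 km/s.

1.70 km/s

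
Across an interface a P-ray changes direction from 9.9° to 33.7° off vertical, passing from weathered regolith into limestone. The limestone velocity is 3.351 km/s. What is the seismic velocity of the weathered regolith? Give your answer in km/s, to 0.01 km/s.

Snell's law: sin 9.9°/V₁ = sin 33.7°/V₂.
V₁ = V₂·sin 9.9°/sin 33.7° = 3.351 × 0.3099 = 1.04 km/s.

1.04 km/s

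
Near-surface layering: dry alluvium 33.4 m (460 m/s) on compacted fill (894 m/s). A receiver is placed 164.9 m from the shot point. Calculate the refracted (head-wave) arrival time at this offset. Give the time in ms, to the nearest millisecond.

309 ms

θ_c = arcsin(V₁/V₂) = arcsin(460/894) = 30.97°, cos θ_c = 0.8575.
Intercept time tᵢ = 2h cos θ_c / V₁ = 2·33.4·0.8575/460 = 0.12452 s.
t = x/V₂ + tᵢ = 164.9/894 + 0.12452 = 0.30897 s.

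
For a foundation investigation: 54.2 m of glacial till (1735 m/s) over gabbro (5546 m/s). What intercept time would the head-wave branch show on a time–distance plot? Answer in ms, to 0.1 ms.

59.3 ms

tᵢ = 2h·√(V₂²−V₁²)/(V₁V₂).
√(V₂²−V₁²) = √(5546²−1735²) = 5267.6 m/s.
tᵢ = 2·54.2·5267.6/(1735·5546) = 0.05934 s.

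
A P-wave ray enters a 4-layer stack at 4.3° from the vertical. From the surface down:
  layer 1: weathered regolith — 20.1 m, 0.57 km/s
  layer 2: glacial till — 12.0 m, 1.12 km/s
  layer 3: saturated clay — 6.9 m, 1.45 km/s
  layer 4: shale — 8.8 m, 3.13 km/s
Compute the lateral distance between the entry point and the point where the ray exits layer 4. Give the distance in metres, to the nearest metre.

Apply Snell's law at each interface; in layer i the horizontal offset is hᵢ·tan θᵢ.
Layer 1: θ = 4.30°; offset = 20.1·tan 4.30° = 1.511 m.
Layer 2: sin θ = 1.12·sin 4.3°/0.57 = 0.1473, θ = 8.47°; offset = 12.0·tan 8.47° = 1.787 m.
Layer 3: sin θ = 1.45·sin 4.3°/0.57 = 0.1907, θ = 11.00°; offset = 6.9·tan 11.00° = 1.341 m.
Layer 4: sin θ = 3.13·sin 4.3°/0.57 = 0.4117, θ = 24.31°; offset = 8.8·tan 24.31° = 3.976 m.
Summing the layer offsets gives 8.615 m.

9 m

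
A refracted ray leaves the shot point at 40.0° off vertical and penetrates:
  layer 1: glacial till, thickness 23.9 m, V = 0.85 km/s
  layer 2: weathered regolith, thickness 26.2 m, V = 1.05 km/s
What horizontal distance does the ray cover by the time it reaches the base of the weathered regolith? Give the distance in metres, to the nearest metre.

54 m

p = sin θ₁/V₁ = sin 40.0°/0.85 = 7.5622e-01 s/km is conserved through the stack.
Layer 1: θ = 40.00°; offset = 23.9·tan 40.00° = 20.054 m.
Layer 2: sin θ = p·1.05 = 0.7940 → θ = 52.56°; offset = 26.2·tan 52.56° = 34.223 m.
Total horizontal offset = 54.278 m.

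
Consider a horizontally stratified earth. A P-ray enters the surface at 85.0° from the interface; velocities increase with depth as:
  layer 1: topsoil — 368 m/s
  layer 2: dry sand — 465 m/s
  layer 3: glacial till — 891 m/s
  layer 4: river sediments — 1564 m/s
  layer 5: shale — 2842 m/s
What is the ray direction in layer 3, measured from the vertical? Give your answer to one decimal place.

12.2°

From the normal: θ₁ = 90° − 85.0° = 5.0°.
Ray parameter p = sin 5.0° / 368 = 2.3684e-04 s/m.
sin θ_3 = p·V_3 = 2.3684e-04 × 891 = 0.2110.
θ_3 = 12.18° from the vertical.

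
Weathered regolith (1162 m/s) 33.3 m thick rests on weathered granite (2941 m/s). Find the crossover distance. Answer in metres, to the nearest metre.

101 m

θ_c = arcsin(1162/2941) = 23.27°, so cos θ_c = 0.9186 and tᵢ = 2h cos θ_c/V₁ = 0.0527 s.
At crossover x/V₁ = x/V₂ + tᵢ ⇒ x = tᵢ/(1/V₁ − 1/V₂) = 0.05265/(8.6059e-04 − 3.4002e-04) = 101.14 m.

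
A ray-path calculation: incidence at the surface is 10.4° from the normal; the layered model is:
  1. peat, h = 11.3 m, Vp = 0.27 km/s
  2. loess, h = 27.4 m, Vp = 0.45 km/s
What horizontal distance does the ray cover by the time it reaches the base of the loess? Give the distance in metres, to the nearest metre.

11 m

p = sin θ₁/V₁ = sin 10.4°/0.27 = 6.6859e-01 s/km is conserved through the stack.
Layer 1: θ = 10.40°; offset = 11.3·tan 10.40° = 2.074 m.
Layer 2: sin θ = p·0.45 = 0.3009 → θ = 17.51°; offset = 27.4·tan 17.51° = 8.644 m.
Total horizontal offset = 10.718 m.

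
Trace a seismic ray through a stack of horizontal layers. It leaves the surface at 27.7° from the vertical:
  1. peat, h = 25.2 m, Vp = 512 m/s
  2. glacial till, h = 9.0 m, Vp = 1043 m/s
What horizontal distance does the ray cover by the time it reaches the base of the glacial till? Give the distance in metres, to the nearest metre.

Ray parameter p = sin 27.7° / 512 m/s = 9.0789e-04 s/m.
Layer 1: θ = 27.70°; offset = 25.2·tan 27.70° = 13.230 m.
Layer 2: sin θ = p·1043 = 0.9469 → θ = 71.25°; offset = 9.0·tan 71.25° = 26.514 m.
Total horizontal offset = 39.745 m.

40 m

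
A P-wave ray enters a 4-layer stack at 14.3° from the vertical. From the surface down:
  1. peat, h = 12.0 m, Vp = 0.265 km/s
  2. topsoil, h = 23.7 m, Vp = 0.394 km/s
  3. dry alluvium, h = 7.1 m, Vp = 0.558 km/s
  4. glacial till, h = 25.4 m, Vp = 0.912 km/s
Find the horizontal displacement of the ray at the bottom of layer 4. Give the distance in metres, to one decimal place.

57.7 m

p = sin θ₁/V₁ = sin 14.3°/0.265 = 9.3207e-01 s/km is conserved through the stack.
Layer 1: θ = 14.30°; offset = 12.0·tan 14.30° = 3.059 m.
Layer 2: sin θ = p·0.394 = 0.3672 → θ = 21.55°; offset = 23.7·tan 21.55° = 9.357 m.
Layer 3: sin θ = p·0.558 = 0.5201 → θ = 31.34°; offset = 7.1·tan 31.34° = 4.323 m.
Layer 4: sin θ = p·0.912 = 0.8500 → θ = 58.22°; offset = 25.4·tan 58.22° = 40.993 m.
Total horizontal offset = 57.733 m.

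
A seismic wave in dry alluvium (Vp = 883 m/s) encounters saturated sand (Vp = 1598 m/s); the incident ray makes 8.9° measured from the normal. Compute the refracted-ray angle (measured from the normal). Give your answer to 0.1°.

Snell's law: sin θ₂ = (V₂/V₁)·sin θ₁ = (1598/883)·sin 8.9° = 0.2800.
θ₂ = arcsin 0.2800 = 16.26° from the normal.

16.3°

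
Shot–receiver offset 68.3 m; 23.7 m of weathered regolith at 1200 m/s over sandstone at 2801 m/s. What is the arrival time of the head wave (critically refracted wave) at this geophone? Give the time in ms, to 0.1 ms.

θ_c = arcsin(V₁/V₂) = arcsin(1200/2801) = 25.37°, cos θ_c = 0.9036.
Intercept time tᵢ = 2h cos θ_c / V₁ = 2·23.7·0.9036/1200 = 0.03569 s.
t = x/V₂ + tᵢ = 68.3/2801 + 0.03569 = 0.06008 s.

60.1 ms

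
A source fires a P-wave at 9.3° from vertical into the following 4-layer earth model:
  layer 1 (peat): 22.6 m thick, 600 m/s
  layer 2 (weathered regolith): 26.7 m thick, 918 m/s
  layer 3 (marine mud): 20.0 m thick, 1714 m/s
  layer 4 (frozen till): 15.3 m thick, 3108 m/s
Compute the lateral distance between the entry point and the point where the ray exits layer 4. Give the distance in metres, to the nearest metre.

44 m

Apply Snell's law at each interface; in layer i the horizontal offset is hᵢ·tan θᵢ.
Layer 1: θ = 9.30°; offset = 22.6·tan 9.30° = 3.701 m.
Layer 2: sin θ = 918·sin 9.3°/600 = 0.2473, θ = 14.32°; offset = 26.7·tan 14.32° = 6.813 m.
Layer 3: sin θ = 1714·sin 9.3°/600 = 0.4616, θ = 27.49°; offset = 20.0·tan 27.49° = 10.408 m.
Layer 4: sin θ = 3108·sin 9.3°/600 = 0.8371, θ = 56.84°; offset = 15.3·tan 56.84° = 23.413 m.
Σ offsets = 44.335 m.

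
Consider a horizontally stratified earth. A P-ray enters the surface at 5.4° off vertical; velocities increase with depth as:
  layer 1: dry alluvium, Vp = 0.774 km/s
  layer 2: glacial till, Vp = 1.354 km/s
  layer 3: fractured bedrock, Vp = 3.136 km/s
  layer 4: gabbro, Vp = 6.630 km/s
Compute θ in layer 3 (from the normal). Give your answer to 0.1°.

22.4°

Ray parameter p = sin 5.4° / 0.774 = 1.2159e-01 s/km.
sin θ_3 = p·V_3 = 1.2159e-01 × 3.136 = 0.3813.
θ_3 = 22.41° from the vertical.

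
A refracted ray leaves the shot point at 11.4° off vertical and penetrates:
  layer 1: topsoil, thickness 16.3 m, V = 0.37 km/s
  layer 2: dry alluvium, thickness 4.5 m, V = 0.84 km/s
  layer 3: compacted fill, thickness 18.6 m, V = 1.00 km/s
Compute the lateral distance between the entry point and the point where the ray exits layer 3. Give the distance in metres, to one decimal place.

17.3 m

p = sin θ₁/V₁ = sin 11.4°/0.37 = 5.3421e-01 s/km is conserved through the stack.
Layer 1: θ = 11.40°; offset = 16.3·tan 11.40° = 3.287 m.
Layer 2: sin θ = p·0.84 = 0.4487 → θ = 26.66°; offset = 4.5·tan 26.66° = 2.260 m.
Layer 3: sin θ = p·1.00 = 0.5342 → θ = 32.29°; offset = 18.6·tan 32.29° = 11.754 m.
Summing the layer offsets gives 17.300 m.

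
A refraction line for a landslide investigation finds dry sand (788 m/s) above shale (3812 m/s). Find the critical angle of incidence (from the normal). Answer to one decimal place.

11.9°

At critical incidence the refracted ray runs along the interface (θ₂ = 90°), so sin θ_c = V₁/V₂.
θ_c = arcsin(788/3812) = arcsin 0.2067 = 11.93°.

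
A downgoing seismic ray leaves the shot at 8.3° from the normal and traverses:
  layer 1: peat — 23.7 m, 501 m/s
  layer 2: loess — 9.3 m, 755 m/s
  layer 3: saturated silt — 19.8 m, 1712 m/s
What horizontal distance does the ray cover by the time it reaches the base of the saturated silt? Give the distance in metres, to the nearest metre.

p = sin θ₁/V₁ = sin 8.3°/501 = 2.8814e-04 s/m is conserved through the stack.
Layer 1: θ = 8.30°; offset = 23.7·tan 8.30° = 3.457 m.
Layer 2: sin θ = p·755 = 0.2175 → θ = 12.56°; offset = 9.3·tan 12.56° = 2.073 m.
Layer 3: sin θ = p·1712 = 0.4933 → θ = 29.56°; offset = 19.8·tan 29.56° = 11.228 m.
Summing the layer offsets gives 16.759 m.

17 m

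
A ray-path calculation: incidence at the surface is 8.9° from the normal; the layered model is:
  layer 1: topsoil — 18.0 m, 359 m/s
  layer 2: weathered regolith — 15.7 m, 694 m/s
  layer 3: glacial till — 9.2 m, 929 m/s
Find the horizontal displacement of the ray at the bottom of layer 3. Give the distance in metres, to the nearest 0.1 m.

p = sin θ₁/V₁ = sin 8.9°/359 = 4.3095e-04 s/m is conserved through the stack.
Layer 1: θ = 8.90°; offset = 18.0·tan 8.90° = 2.819 m.
Layer 2: sin θ = p·694 = 0.2991 → θ = 17.40°; offset = 15.7·tan 17.40° = 4.921 m.
Layer 3: sin θ = p·929 = 0.4004 → θ = 23.60°; offset = 9.2·tan 23.60° = 4.019 m.
Total horizontal offset = 11.759 m.

11.8 m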